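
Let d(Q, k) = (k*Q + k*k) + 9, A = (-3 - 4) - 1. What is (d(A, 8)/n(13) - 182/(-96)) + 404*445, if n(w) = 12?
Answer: 8629567/48 ≈ 1.7978e+5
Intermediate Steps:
A = -8 (A = -7 - 1 = -8)
d(Q, k) = 9 + k² + Q*k (d(Q, k) = (Q*k + k²) + 9 = (k² + Q*k) + 9 = 9 + k² + Q*k)
(d(A, 8)/n(13) - 182/(-96)) + 404*445 = ((9 + 8² - 8*8)/12 - 182/(-96)) + 404*445 = ((9 + 64 - 64)*(1/12) - 182*(-1/96)) + 179780 = (9*(1/12) + 91/48) + 179780 = (¾ + 91/48) + 179780 = 127/48 + 179780 = 8629567/48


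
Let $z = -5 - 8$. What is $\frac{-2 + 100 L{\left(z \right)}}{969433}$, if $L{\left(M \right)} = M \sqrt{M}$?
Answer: $- \frac{2}{969433} - \frac{1300 i \sqrt{13}}{969433} \approx -2.0631 \cdot 10^{-6} - 0.004835 i$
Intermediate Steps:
$z = -13$ ($z = -5 - 8 = -13$)
$L{\left(M \right)} = M^{\frac{3}{2}}$
$\frac{-2 + 100 L{\left(z \right)}}{969433} = \frac{-2 + 100 \left(-13\right)^{\frac{3}{2}}}{969433} = \left(-2 + 100 \left(- 13 i \sqrt{13}\right)\right) \frac{1}{969433} = \left(-2 - 1300 i \sqrt{13}\right) \frac{1}{969433} = - \frac{2}{969433} - \frac{1300 i \sqrt{13}}{969433}$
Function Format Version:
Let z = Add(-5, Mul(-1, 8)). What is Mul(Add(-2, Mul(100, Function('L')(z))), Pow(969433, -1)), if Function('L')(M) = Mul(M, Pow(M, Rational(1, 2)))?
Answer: Add(Rational(-2, 969433), Mul(Rational(-1300, 969433), I, Pow(13, Rational(1, 2)))) ≈ Add(-2.0631e-6, Mul(-0.0048350, I))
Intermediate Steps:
z = -13 (z = Add(-5, -8) = -13)
Function('L')(M) = Pow(M, Rational(3, 2))
Mul(Add(-2, Mul(100, Function('L')(z))), Pow(969433, -1)) = Mul(Add(-2, Mul(100, Pow(-13, Rational(3, 2)))), Pow(969433, -1)) = Mul(Add(-2, Mul(100, Mul(-13, I, Pow(13, Rational(1, 2))))), Rational(1, 969433)) = Mul(Add(-2, Mul(-1300, I, Pow(13, Rational(1, 2)))), Rational(1, 969433)) = Add(Rational(-2, 969433), Mul(Rational(-1300, 969433), I, Pow(13, Rational(1, 2))))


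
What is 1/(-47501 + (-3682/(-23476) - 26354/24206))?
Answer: -142065014/6748362620017 ≈ -2.1052e-5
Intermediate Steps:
1/(-47501 + (-3682/(-23476) - 26354/24206)) = 1/(-47501 + (-3682*(-1/23476) - 26354*1/24206)) = 1/(-47501 + (1841/11738 - 13177/12103)) = 1/(-47501 - 132390003/142065014) = 1/(-6748362620017/142065014) = -142065014/6748362620017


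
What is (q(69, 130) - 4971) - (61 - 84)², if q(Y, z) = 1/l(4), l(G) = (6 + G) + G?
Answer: -76999/14 ≈ -5499.9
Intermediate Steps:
l(G) = 6 + 2*G
q(Y, z) = 1/14 (q(Y, z) = 1/(6 + 2*4) = 1/(6 + 8) = 1/14)
(q(69, 130) - 4971) - (61 - 84)² = (1/14 - 4971) - (61 - 84)² = -69593/14 - 1*(-23)² = -69593/14 - 1*529 = -69593/14 - 529 = -76999/14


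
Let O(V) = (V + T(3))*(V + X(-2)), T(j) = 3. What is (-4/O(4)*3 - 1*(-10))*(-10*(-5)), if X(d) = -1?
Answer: 3300/7 ≈ 471.43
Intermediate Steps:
O(V) = (-1 + V)*(3 + V) (O(V) = (V + 3)*(V - 1) = (3 + V)*(-1 + V) = (-1 + V)*(3 + V))
(-4/O(4)*3 - 1*(-10))*(-10*(-5)) = (-4/(-3 + 4**2 + 2*4)*3 - 1*(-10))*(-10*(-5)) = (-4/(-3 + 16 + 8)*3 + 10)*50 = (-4/21*3 + 10)*50 = (-4/7 + 10)*50 = (66/7)*50 = 3300/7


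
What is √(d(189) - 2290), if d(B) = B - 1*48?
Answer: I*√2149 ≈ 46.357*I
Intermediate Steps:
d(B) = -48 + B (d(B) = B - 48 = -48 + B)
√(d(189) - 2290) = √((-48 + 189) - 2290) = √(141 - 2290) = √(-2149) = I*√2149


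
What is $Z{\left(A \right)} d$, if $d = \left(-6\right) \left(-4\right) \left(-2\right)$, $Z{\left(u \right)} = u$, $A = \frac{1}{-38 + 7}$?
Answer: $\frac{48}{31} \approx 1.5484$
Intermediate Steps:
$A = - \frac{1}{31}$ ($A = \frac{1}{-31} = - \frac{1}{31} \approx -0.032258$)
$d = -48$ ($d = 24 \left(-2\right) = -48$)
$Z{\left(A \right)} d = \left(- \frac{1}{31}\right) \left(-48\right) = \frac{48}{31}$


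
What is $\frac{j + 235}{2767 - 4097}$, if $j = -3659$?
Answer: $\frac{1712}{665} \approx 2.5744$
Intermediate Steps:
$\frac{j + 235}{2767 - 4097} = \frac{-3659 + 235}{2767 - 4097} = - \frac{3424}{-1330} = \left(-3424\right) \left(- \frac{1}{1330}\right) = \frac{1712}{665}$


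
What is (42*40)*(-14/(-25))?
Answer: 4704/5 ≈ 940.80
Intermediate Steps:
(42*40)*(-14/(-25)) = 1680*(-14*(-1/25)) = 1680*(14/25) = 4704/5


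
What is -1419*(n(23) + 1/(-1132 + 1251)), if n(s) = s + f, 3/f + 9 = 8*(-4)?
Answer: -158787519/4879 ≈ -32545.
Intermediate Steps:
f = -3/41 (f = 3/(-9 + 8*(-4)) = 3/(-9 - 32) = 3/(-41) = 3*(-1/41) = -3/41 ≈ -0.073171)
n(s) = -3/41 + s (n(s) = s - 3/41 = -3/41 + s)
-1419*(n(23) + 1/(-1132 + 1251)) = -1419*((-3/41 + 23) + 1/(-1132 + 1251)) = -1419*(940/41 + 1/119) = -1419*111901/4879 = -158787519/4879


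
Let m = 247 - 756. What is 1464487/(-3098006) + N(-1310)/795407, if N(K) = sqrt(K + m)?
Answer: -1464487/3098006 + I*sqrt(1819)/795407 ≈ -0.47272 + 5.362e-5*I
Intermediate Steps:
m = -509
N(K) = sqrt(-509 + K) (N(K) = sqrt(K - 509) = sqrt(-509 + K))
1464487/(-3098006) + N(-1310)/795407 = 1464487/(-3098006) + sqrt(-509 - 1310)/795407 = 1464487*(-1/3098006) + sqrt(-1819)*(1/795407) = -1464487/3098006 + (I*sqrt(1819))*(1/795407) = -1464487/3098006 + I*sqrt(1819)/795407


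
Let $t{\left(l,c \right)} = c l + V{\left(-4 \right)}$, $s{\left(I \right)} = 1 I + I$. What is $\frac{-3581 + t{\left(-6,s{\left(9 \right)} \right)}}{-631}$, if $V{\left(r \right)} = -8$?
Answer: $\frac{3697}{631} \approx 5.859$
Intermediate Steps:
$s{\left(I \right)} = 2 I$ ($s{\left(I \right)} = I + I = 2 I$)
$t{\left(l,c \right)} = -8 + c l$ ($t{\left(l,c \right)} = c l - 8 = -8 + c l$)
$\frac{-3581 + t{\left(-6,s{\left(9 \right)} \right)}}{-631} = \frac{-3581 + \left(-8 + 2 \cdot 9 \left(-6\right)\right)}{-631} = \left(-3581 + \left(-8 + 18 \left(-6\right)\right)\right) \left(- \frac{1}{631}\right) = \left(-3581 - 116\right) \left(- \frac{1}{631}\right) = \left(-3697\right) \left(- \frac{1}{631}\right) = \frac{3697}{631}$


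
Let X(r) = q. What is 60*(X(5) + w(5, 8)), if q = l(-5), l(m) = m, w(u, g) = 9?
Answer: 240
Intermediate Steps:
q = -5
X(r) = -5
60*(X(5) + w(5, 8)) = 60*(-5 + 9) = 60*4 = 240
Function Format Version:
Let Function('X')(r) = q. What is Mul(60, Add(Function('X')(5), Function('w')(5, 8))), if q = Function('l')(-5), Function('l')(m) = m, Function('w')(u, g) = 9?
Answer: 240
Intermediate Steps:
q = -5
Function('X')(r) = -5
Mul(60, Add(Function('X')(5), Function('w')(5, 8))) = Mul(60, Add(-5, 9)) = Mul(60, 4) = 240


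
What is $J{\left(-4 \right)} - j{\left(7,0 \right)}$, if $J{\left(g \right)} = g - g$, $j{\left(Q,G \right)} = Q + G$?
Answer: $-7$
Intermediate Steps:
$j{\left(Q,G \right)} = G + Q$
$J{\left(g \right)} = 0$
$J{\left(-4 \right)} - j{\left(7,0 \right)} = 0 - \left(0 + 7\right) = 0 - 7 = -7$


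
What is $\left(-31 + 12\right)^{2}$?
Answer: $361$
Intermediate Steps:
$\left(-31 + 12\right)^{2} = \left(-19\right)^{2} = 361$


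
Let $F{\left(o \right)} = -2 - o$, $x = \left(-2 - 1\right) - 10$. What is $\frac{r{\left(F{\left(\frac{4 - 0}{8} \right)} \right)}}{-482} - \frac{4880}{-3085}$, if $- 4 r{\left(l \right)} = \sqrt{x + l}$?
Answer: $\frac{976}{617} + \frac{i \sqrt{62}}{3856} \approx 1.5818 + 0.002042 i$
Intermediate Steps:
$x = -13$ ($x = -3 - 10 = -13$)
$r{\left(l \right)} = - \frac{\sqrt{-13 + l}}{4}$
$\frac{r{\left(F{\left(\frac{4 - 0}{8} \right)} \right)}}{-482} - \frac{4880}{-3085} = \frac{\left(- \frac{1}{4}\right) \sqrt{-13 - \left(2 + \frac{4 - 0}{8}\right)}}{-482} - \frac{4880}{-3085} = - \frac{\sqrt{-13 - \left(2 + \left(4 + 0\right) \frac{1}{8}\right)}}{4} \left(- \frac{1}{482}\right) - - \frac{976}{617} = - \frac{\sqrt{-13 - \left(2 + 4 \cdot \frac{1}{8}\right)}}{4} \left(- \frac{1}{482}\right) + \frac{976}{617} = - \frac{\sqrt{-13 - \frac{5}{2}}}{4} \left(- \frac{1}{482}\right) + \frac{976}{617} = - \frac{\sqrt{- \frac{31}{2}}}{4} \left(- \frac{1}{482}\right) + \frac{976}{617} = - \frac{\frac{1}{2} i \sqrt{62}}{4} \left(- \frac{1}{482}\right) + \frac{976}{617} = - \frac{i \sqrt{62}}{8} \left(- \frac{1}{482}\right) + \frac{976}{617} = \frac{i \sqrt{62}}{3856} + \frac{976}{617} = \frac{976}{617} + \frac{i \sqrt{62}}{3856}$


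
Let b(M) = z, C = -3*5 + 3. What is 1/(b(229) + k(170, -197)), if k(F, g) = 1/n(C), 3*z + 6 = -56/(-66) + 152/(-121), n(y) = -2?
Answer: -2178/5741 ≈ -0.37938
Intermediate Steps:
C = -12 (C = -15 + 3 = -12)
z = -2326/1089 (z = -2 + (-56/(-66) + 152/(-121))/3 = -2 + (-56*(-1/66) + 152*(-1/121))/3 = -2 + (28/33 - 152/121)/3 = -2 + (1/3)*(-148/363) = -2 - 148/1089 = -2326/1089 ≈ -2.1359)
b(M) = -2326/1089
k(F, g) = -1/2 (k(F, g) = 1/(-2) = -1/2)
1/(b(229) + k(170, -197)) = 1/(-2326/1089 - 1/2) = 1/(-5741/2178) = -2178/5741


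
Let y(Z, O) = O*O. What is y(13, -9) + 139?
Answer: 220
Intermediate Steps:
y(Z, O) = O²
y(13, -9) + 139 = (-9)² + 139 = 81 + 139 = 220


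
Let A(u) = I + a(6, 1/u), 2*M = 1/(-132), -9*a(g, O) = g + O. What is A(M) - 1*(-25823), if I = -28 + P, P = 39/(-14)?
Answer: 1084477/42 ≈ 25821.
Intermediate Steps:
P = -39/14 (P = 39*(-1/14) = -39/14 ≈ -2.7857)
a(g, O) = -O/9 - g/9 (a(g, O) = -(g + O)/9 = -(O + g)/9 = -O/9 - g/9)
I = -431/14 (I = -28 - 39/14 = -431/14 ≈ -30.786)
M = -1/264 (M = (½)/(-132) = (½)*(-1/132) = -1/264 ≈ -0.0037879)
A(u) = -1321/42 - 1/(9*u) (A(u) = -431/14 + (-1/(9*u) - ⅑*6) = -431/14 + (-1/(9*u) - ⅔) = -431/14 + (-⅔ - 1/(9*u)) = -1321/42 - 1/(9*u))
A(M) - 1*(-25823) = (-14 - 3963*(-1/264))/(126*(-1/264)) - 1*(-25823) = (1/126)*(-264)*(-14 + 1321/88) + 25823 = (1/126)*(-264)*(89/88) + 25823 = -89/42 + 25823 = 1084477/42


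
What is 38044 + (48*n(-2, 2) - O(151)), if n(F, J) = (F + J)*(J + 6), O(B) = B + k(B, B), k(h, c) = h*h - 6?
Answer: 15098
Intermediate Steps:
k(h, c) = -6 + h² (k(h, c) = h² - 6 = -6 + h²)
O(B) = -6 + B + B² (O(B) = B + (-6 + B²) = -6 + B + B²)
n(F, J) = (6 + J)*(F + J) (n(F, J) = (F + J)*(6 + J) = (6 + J)*(F + J))
38044 + (48*n(-2, 2) - O(151)) = 38044 + (48*(2² + 6*(-2) + 6*2 - 2*2) - (-6 + 151 + 151²)) = 38044 + (48*(4 - 12 + 12 - 4) - (-6 + 151 + 22801)) = 38044 + (48*0 - 1*22946) = 38044 + (0 - 22946) = 38044 - 22946 = 15098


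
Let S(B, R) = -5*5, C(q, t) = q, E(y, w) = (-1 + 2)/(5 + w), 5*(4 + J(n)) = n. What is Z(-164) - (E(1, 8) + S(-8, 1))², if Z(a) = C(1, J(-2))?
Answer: -104807/169 ≈ -620.16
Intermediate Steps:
J(n) = -4 + n/5
E(y, w) = 1/(5 + w)
S(B, R) = -25
Z(a) = 1
Z(-164) - (E(1, 8) + S(-8, 1))² = 1 - (1/(5 + 8) - 25)² = 1 - (1/13 - 25)² = 1 - (-324/13)² = 1 - 1*104976/169 = 1 - 104976/169 = -104807/169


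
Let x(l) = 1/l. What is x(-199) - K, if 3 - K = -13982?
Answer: -2783016/199 ≈ -13985.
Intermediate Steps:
K = 13985 (K = 3 - 1*(-13982) = 3 + 13982 = 13985)
x(-199) - K = 1/(-199) - 1*13985 = -1/199 - 13985 = -2783016/199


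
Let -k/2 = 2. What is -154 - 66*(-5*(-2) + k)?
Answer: -550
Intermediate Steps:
k = -4 (k = -2*2 = -4)
-154 - 66*(-5*(-2) + k) = -154 - 66*(-5*(-2) - 4) = -154 - 66*(10 - 4) = -154 - 66*6 = -154 - 396 = -550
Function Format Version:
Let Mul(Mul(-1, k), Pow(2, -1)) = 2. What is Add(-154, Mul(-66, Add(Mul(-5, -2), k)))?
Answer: -550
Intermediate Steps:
k = -4 (k = Mul(-2, 2) = -4)
Add(-154, Mul(-66, Add(Mul(-5, -2), k))) = Add(-154, Mul(-66, Add(Mul(-5, -2), -4))) = Add(-154, Mul(-66, Add(10, -4))) = Add(-154, Mul(-66, 6)) = Add(-154, -396) = -550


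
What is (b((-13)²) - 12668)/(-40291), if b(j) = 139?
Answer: 12529/40291 ≈ 0.31096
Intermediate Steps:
(b((-13)²) - 12668)/(-40291) = (139 - 12668)/(-40291) = -12529*(-1/40291) = 12529/40291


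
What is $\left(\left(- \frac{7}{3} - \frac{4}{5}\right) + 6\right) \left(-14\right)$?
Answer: $- \frac{602}{15} \approx -40.133$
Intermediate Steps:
$\left(\left(- \frac{7}{3} - \frac{4}{5}\right) + 6\right) \left(-14\right) = \left(- \frac{47}{15} + 6\right) \left(-14\right) = \frac{43}{15} \left(-14\right) = - \frac{602}{15}$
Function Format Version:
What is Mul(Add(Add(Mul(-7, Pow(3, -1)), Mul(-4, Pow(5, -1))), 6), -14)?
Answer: Rational(-602, 15) ≈ -40.133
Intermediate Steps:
Mul(Add(Add(Mul(-7, Pow(3, -1)), Mul(-4, Pow(5, -1))), 6), -14) = Mul(Add(Add(Mul(-7, Rational(1, 3)), Mul(-4, Rational(1, 5))), 6), -14) = Mul(Add(Add(Rational(-7, 3), Rational(-4, 5)), 6), -14) = Mul(Add(Rational(-47, 15), 6), -14) = Mul(Rational(43, 15), -14) = Rational(-602, 15)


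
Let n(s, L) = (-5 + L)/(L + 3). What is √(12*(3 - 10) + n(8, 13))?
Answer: I*√334/2 ≈ 9.1378*I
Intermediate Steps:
n(s, L) = (-5 + L)/(3 + L)
√(12*(3 - 10) + n(8, 13)) = √(12*(3 - 10) + (-5 + 13)/(3 + 13)) = √(12*(-7) + 8/16) = √(-84 + (1/16)*8) = √(-84 + ½) = √(-167/2) = I*√334/2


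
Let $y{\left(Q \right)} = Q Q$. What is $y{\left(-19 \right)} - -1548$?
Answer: $1909$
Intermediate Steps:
$y{\left(Q \right)} = Q^{2}$
$y{\left(-19 \right)} - -1548 = \left(-19\right)^{2} - -1548 = 361 + 1548 = 1909$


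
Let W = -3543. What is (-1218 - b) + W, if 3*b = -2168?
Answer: -12115/3 ≈ -4038.3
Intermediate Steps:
b = -2168/3 (b = (1/3)*(-2168) = -2168/3 ≈ -722.67)
(-1218 - b) + W = (-1218 - 1*(-2168/3)) - 3543 = (-1218 + 2168/3) - 3543 = -1486/3 - 3543 = -12115/3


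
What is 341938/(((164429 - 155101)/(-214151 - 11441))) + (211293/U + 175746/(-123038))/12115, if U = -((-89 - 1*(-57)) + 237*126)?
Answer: -107185741880598318478081/12961477011539650 ≈ -8.2696e+6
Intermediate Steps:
U = -29830 (U = -((-89 + 57) + 29862) = -(-32 + 29862) = -1*29830 = -29830)
341938/(((164429 - 155101)/(-214151 - 11441))) + (211293/U + 175746/(-123038))/12115 = 341938/(((164429 - 155101)/(-214151 - 11441))) + (211293/(-29830) + 175746/(-123038))/12115 = 341938/((9328/(-225592))) + (211293*(-1/29830) + 175746*(-1/123038))*(1/12115) = 341938/((9328*(-1/225592))) + (-211293/29830 - 87873/61519)*(1/12115) = 341938/(-1166/28199) - 15619785657/1835111770*1/12115 = 341938*(-28199/1166) - 15619785657/22232379093550 = -4821154831/583 - 15619785657/22232379093550 = -107185741880598318478081/12961477011539650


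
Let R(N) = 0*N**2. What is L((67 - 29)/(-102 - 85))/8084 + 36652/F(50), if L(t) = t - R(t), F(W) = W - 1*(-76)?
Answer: 1978825601/6802686 ≈ 290.89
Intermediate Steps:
F(W) = 76 + W (F(W) = W + 76 = 76 + W)
R(N) = 0
L(t) = t (L(t) = t - 1*0 = t + 0 = t)
L((67 - 29)/(-102 - 85))/8084 + 36652/F(50) = ((67 - 29)/(-102 - 85))/8084 + 36652/(76 + 50) = (38/(-187))*(1/8084) + 36652/126 = (38*(-1/187))*(1/8084) + 36652*(1/126) = -38/187*1/8084 + 2618/9 = -19/755854 + 2618/9 = 1978825601/6802686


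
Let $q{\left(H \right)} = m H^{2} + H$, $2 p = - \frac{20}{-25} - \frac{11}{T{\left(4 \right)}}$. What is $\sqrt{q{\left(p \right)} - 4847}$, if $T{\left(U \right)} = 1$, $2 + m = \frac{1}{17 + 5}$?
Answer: $\frac{i \sqrt{237302186}}{220} \approx 70.021 i$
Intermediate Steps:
$m = - \frac{43}{22}$ ($m = -2 + \frac{1}{17 + 5} = -2 + \frac{1}{22} = - \frac{43}{22} \approx -1.9545$)
$p = - \frac{51}{10}$ ($p = \frac{- \frac{20}{-25} - \frac{11}{1}}{2} = \frac{\left(-20\right) \left(- \frac{1}{25}\right) - 11}{2} = \frac{\frac{4}{5} - 11}{2} = \frac{1}{2} \left(- \frac{51}{5}\right) = - \frac{51}{10} \approx -5.1$)
$q{\left(H \right)} = H - \frac{43 H^{2}}{22}$ ($q{\left(H \right)} = - \frac{43 H^{2}}{22} + H = H - \frac{43 H^{2}}{22}$)
$\sqrt{q{\left(p \right)} - 4847} = \sqrt{\frac{1}{22} \left(- \frac{51}{10}\right) \left(22 - - \frac{2193}{10}\right) - 4847} = \sqrt{\frac{1}{22} \left(- \frac{51}{10}\right) \left(22 + \frac{2193}{10}\right) - 4847} = \sqrt{\frac{1}{22} \left(- \frac{51}{10}\right) \frac{2413}{10} - 4847} = \sqrt{- \frac{123063}{2200} - 4847} = \sqrt{- \frac{10786463}{2200}} = \frac{i \sqrt{237302186}}{220}$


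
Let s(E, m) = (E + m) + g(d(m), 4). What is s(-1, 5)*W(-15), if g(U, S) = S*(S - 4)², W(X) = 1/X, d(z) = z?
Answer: -4/15 ≈ -0.26667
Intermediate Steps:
g(U, S) = S*(-4 + S)²
s(E, m) = E + m (s(E, m) = (E + m) + 4*(-4 + 4)² = (E + m) + 4*0² = (E + m) + 4*0 = (E + m) + 0 = E + m)
s(-1, 5)*W(-15) = (-1 + 5)/(-15) = 4*(-1/15) = -4/15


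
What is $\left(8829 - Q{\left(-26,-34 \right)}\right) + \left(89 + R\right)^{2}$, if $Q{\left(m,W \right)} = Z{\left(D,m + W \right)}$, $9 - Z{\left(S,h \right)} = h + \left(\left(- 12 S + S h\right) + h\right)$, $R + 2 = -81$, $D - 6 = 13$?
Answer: $7368$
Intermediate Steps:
$D = 19$ ($D = 6 + 13 = 19$)
$R = -83$ ($R = -2 - 81 = -83$)
$Z{\left(S,h \right)} = 9 - 2 h + 12 S - S h$ ($Z{\left(S,h \right)} = 9 - \left(h + \left(\left(- 12 S + S h\right) + h\right)\right) = 9 - \left(h + \left(h - 12 S + S h\right)\right) = 9 - \left(- 12 S + 2 h + S h\right) = 9 - 2 h + 12 S - S h$)
$Q{\left(m,W \right)} = 237 - 21 W - 21 m$ ($Q{\left(m,W \right)} = 9 - 2 \left(m + W\right) + 12 \cdot 19 - 19 \left(m + W\right) = 9 - 2 \left(W + m\right) + 228 - 19 \left(W + m\right) = 9 - \left(2 W + 2 m\right) + 228 - \left(19 W + 19 m\right) = 237 - 21 W - 21 m$)
$\left(8829 - Q{\left(-26,-34 \right)}\right) + \left(89 + R\right)^{2} = \left(8829 - \left(237 - -714 - -546\right)\right) + \left(89 - 83\right)^{2} = \left(8829 - \left(237 + 714 + 546\right)\right) + 6^{2} = \left(8829 - 1497\right) + 36 = 7332 + 36 = 7368$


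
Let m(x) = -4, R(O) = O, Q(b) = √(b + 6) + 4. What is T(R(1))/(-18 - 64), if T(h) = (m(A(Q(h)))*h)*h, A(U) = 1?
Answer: 2/41 ≈ 0.048781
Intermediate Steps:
Q(b) = 4 + √(6 + b) (Q(b) = √(6 + b) + 4 = 4 + √(6 + b))
T(h) = -4*h² (T(h) = (-4*h)*h = -4*h²)
T(R(1))/(-18 - 64) = (-4*1²)/(-18 - 64) = (-4*1)/(-82) = -1/82*(-4) = 2/41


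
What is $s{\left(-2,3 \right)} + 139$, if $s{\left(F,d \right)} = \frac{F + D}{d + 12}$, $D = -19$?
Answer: $\frac{688}{5} \approx 137.6$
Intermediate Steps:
$s{\left(F,d \right)} = \frac{-19 + F}{12 + d}$ ($s{\left(F,d \right)} = \frac{F - 19}{d + 12} = \frac{-19 + F}{12 + d}$)
$s{\left(-2,3 \right)} + 139 = \frac{-19 - 2}{12 + 3} + 139 = \frac{1}{15} \left(-21\right) + 139 = - \frac{7}{5} + 139 = \frac{688}{5}$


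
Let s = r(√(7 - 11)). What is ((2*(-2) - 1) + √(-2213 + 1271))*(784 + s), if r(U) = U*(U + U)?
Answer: -3880 + 776*I*√942 ≈ -3880.0 + 23817.0*I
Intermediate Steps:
r(U) = 2*U² (r(U) = U*(2*U) = 2*U²)
s = -8 (s = 2*(√(7 - 11))² = 2*(√(-4))² = 2*(2*I)² = 2*(-4) = -8)
((2*(-2) - 1) + √(-2213 + 1271))*(784 + s) = ((2*(-2) - 1) + √(-2213 + 1271))*(784 - 8) = ((-4 - 1) + √(-942))*776 = (-5 + I*√942)*776 = -3880 + 776*I*√942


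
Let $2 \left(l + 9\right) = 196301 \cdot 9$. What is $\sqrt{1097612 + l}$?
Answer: $\frac{\sqrt{7923830}}{2} \approx 1407.5$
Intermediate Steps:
$l = \frac{1766691}{2}$ ($l = -9 + \frac{196301 \cdot 9}{2} = -9 + \frac{1}{2} \cdot 1766709 = -9 + \frac{1766709}{2} = \frac{1766691}{2} \approx 8.8335 \cdot 10^{5}$)
$\sqrt{1097612 + l} = \sqrt{1097612 + \frac{1766691}{2}} = \sqrt{\frac{3961915}{2}} = \frac{\sqrt{7923830}}{2}$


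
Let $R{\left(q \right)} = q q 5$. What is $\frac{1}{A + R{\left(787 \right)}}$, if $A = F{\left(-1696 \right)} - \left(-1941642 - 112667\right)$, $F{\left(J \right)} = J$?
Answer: $\frac{1}{5149458} \approx 1.942 \cdot 10^{-7}$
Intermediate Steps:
$R{\left(q \right)} = 5 q^{2}$ ($R{\left(q \right)} = q^{2} \cdot 5 = 5 q^{2}$)
$A = 2052613$ ($A = -1696 - \left(-1941642 - 112667\right) = -1696 - -2054309 = -1696 + 2054309 = 2052613$)
$\frac{1}{A + R{\left(787 \right)}} = \frac{1}{2052613 + 5 \cdot 787^{2}} = \frac{1}{2052613 + 5 \cdot 619369} = \frac{1}{2052613 + 3096845} = \frac{1}{5149458}$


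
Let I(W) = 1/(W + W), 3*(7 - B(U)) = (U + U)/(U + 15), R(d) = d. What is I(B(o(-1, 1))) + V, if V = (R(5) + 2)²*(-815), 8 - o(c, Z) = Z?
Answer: -17890847/448 ≈ -39935.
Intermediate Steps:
o(c, Z) = 8 - Z
B(U) = 7 - 2*U/(3*(15 + U)) (B(U) = 7 - (U + U)/(3*(U + 15)) = 7 - 2*U/(3*(15 + U)))
I(W) = 1/(2*W)
V = -39935 (V = (5 + 2)²*(-815) = 7²*(-815) = 49*(-815) = -39935)
I(B(o(-1, 1))) + V = 1/(2*(((315 + 19*(8 - 1*1))/(3*(15 + (8 - 1*1)))))) - 39935 = 1/(2*(((315 + 19*(8 - 1))/(3*(15 + (8 - 1)))))) - 39935 = 1/(2*(((315 + 19*7)/(3*(15 + 7))))) - 39935 = 1/(2*(((⅓)*(315 + 133)/22))) - 39935 = 1/(2*(((⅓)*(1/22)*448))) - 39935 = 1/(2*(224/33)) - 39935 = (½)*(33/224) - 39935 = 33/448 - 39935 = -17890847/448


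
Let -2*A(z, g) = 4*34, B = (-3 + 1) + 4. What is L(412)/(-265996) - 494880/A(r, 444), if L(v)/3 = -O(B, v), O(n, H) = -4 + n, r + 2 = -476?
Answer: 16454512509/2260966 ≈ 7277.6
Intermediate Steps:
r = -478 (r = -2 - 476 = -478)
B = 2 (B = -2 + 4 = 2)
A(z, g) = -68 (A(z, g) = -2*34 = -½*136 = -68)
L(v) = 6 (L(v) = 3*(-(-4 + 2)) = 3*(-1*(-2)) = 3*2 = 6)
L(412)/(-265996) - 494880/A(r, 444) = 6/(-265996) - 494880/(-68) = 6*(-1/265996) - 494880*(-1/68) = -3/132998 + 123720/17 = 16454512509/2260966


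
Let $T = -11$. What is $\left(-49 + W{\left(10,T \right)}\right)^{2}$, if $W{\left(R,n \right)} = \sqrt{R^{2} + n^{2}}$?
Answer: $\left(49 - \sqrt{221}\right)^{2} \approx 1165.1$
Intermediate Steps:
$\left(-49 + W{\left(10,T \right)}\right)^{2} = \left(-49 + \sqrt{10^{2} + \left(-11\right)^{2}}\right)^{2} = \left(-49 + \sqrt{100 + 121}\right)^{2} = \left(-49 + \sqrt{221}\right)^{2}$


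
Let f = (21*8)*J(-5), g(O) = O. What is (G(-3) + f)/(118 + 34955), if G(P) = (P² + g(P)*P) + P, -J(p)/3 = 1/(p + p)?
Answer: 109/58455 ≈ 0.0018647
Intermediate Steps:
J(p) = -3/(2*p) (J(p) = -3/(p + p) = -3*1/(2*p) = -3/(2*p))
f = 252/5 (f = (21*8)*(-3/2/(-5)) = 168*(-3/2*(-⅕)) = 168*(3/10) = 252/5 ≈ 50.400)
G(P) = P + 2*P² (G(P) = (P² + P*P) + P = (P² + P²) + P = 2*P² + P = P + 2*P²)
(G(-3) + f)/(118 + 34955) = (-3*(1 + 2*(-3)) + 252/5)/(118 + 34955) = (-3*(1 - 6) + 252/5)/35073 = (-3*(-5) + 252/5)*(1/35073) = (15 + 252/5)*(1/35073) = (327/5)*(1/35073) = 109/58455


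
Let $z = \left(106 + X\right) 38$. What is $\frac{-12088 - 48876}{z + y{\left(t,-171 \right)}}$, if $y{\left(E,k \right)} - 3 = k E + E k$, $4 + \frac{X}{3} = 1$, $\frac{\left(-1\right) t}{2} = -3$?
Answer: $- \frac{60964}{1637} \approx -37.241$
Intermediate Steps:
$t = 6$ ($t = \left(-2\right) \left(-3\right) = 6$)
$X = -9$ ($X = -12 + 3 \cdot 1 = -12 + 3 = -9$)
$y{\left(E,k \right)} = 3 + 2 E k$ ($y{\left(E,k \right)} = 3 + \left(k E + E k\right) = 3 + \left(E k + E k\right) = 3 + 2 E k$)
$z = 3686$ ($z = \left(106 - 9\right) 38 = 97 \cdot 38 = 3686$)
$\frac{-12088 - 48876}{z + y{\left(t,-171 \right)}} = \frac{-12088 - 48876}{3686 + \left(3 + 2 \cdot 6 \left(-171\right)\right)} = - \frac{60964}{3686 + \left(3 - 2052\right)} = - \frac{60964}{3686 - 2049} = - \frac{60964}{1637}$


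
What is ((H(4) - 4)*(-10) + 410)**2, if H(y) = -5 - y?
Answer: 291600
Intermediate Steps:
((H(4) - 4)*(-10) + 410)**2 = (((-5 - 1*4) - 4)*(-10) + 410)**2 = (((-5 - 4) - 4)*(-10) + 410)**2 = ((-9 - 4)*(-10) + 410)**2 = (-13*(-10) + 410)**2 = (130 + 410)**2 = 540**2 = 291600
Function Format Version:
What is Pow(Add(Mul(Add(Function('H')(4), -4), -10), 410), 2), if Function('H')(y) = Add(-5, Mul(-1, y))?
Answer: 291600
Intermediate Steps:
Pow(Add(Mul(Add(Function('H')(4), -4), -10), 410), 2) = Pow(Add(Mul(Add(Add(-5, Mul(-1, 4)), -4), -10), 410), 2) = Pow(Add(Mul(Add(Add(-5, -4), -4), -10), 410), 2) = Pow(Add(Mul(Add(-9, -4), -10), 410), 2) = Pow(Add(Mul(-13, -10), 410), 2) = Pow(Add(130, 410), 2) = Pow(540, 2) = 291600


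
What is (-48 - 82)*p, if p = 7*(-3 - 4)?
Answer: 6370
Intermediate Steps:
p = -49 (p = 7*(-7) = -49)
(-48 - 82)*p = (-48 - 82)*(-49) = -130*(-49) = 6370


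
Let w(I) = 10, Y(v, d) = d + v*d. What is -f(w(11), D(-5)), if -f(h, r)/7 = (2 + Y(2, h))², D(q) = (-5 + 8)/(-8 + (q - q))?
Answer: 7168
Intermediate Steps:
Y(v, d) = d + d*v
D(q) = -3/8 (D(q) = 3/(-8 + 0) = 3/(-8) = 3*(-⅛) = -3/8)
f(h, r) = -7*(2 + 3*h)² (f(h, r) = -7*(2 + h*(1 + 2))² = -7*(2 + h*3)² = -7*(2 + 3*h)²)
-f(w(11), D(-5)) = -(-7)*(2 + 3*10)² = -(-7)*(2 + 30)² = -(-7)*32² = -(-7)*1024 = -1*(-7168) = 7168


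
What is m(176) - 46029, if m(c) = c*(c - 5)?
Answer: -15933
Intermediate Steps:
m(c) = c*(-5 + c)
m(176) - 46029 = 176*(-5 + 176) - 46029 = 176*171 - 46029 = 30096 - 46029 = -15933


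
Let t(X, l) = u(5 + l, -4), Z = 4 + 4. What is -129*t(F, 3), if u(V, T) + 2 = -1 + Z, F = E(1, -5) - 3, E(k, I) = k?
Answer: -645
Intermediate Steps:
Z = 8
F = -2 (F = 1 - 3 = -2)
u(V, T) = 5 (u(V, T) = -2 + (-1 + 8) = -2 + 7 = 5)
t(X, l) = 5
-129*t(F, 3) = -129*5 = -645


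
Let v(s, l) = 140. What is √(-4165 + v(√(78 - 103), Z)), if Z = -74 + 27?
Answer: 5*I*√161 ≈ 63.443*I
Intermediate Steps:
Z = -47
√(-4165 + v(√(78 - 103), Z)) = √(-4165 + 140) = √(-4025) = 5*I*√161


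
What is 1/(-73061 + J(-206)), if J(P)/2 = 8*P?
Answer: -1/76357 ≈ -1.3096e-5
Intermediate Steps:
J(P) = 16*P (J(P) = 2*(8*P) = 16*P)
1/(-73061 + J(-206)) = 1/(-73061 + 16*(-206)) = 1/(-73061 - 3296) = 1/(-76357) = -1/76357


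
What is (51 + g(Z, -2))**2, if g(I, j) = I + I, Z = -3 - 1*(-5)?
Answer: 3025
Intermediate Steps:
Z = 2 (Z = -3 + 5 = 2)
g(I, j) = 2*I
(51 + g(Z, -2))**2 = (51 + 2*2)**2 = (51 + 4)**2 = 55**2 = 3025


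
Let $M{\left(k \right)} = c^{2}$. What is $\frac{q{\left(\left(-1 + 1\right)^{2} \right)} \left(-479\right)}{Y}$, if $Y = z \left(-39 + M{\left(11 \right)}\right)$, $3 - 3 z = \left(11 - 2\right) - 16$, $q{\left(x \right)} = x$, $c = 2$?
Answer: $0$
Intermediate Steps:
$z = \frac{10}{3}$ ($z = 1 - \frac{\left(11 - 2\right) - 16}{3} = 1 - \frac{9 - 16}{3} = 1 - - \frac{7}{3} = 1 + \frac{7}{3} = \frac{10}{3} \approx 3.3333$)
$M{\left(k \right)} = 4$ ($M{\left(k \right)} = 2^{2} = 4$)
$Y = - \frac{350}{3}$ ($Y = \frac{10 \left(-39 + 4\right)}{3} = \frac{10}{3} \left(-35\right) = - \frac{350}{3} \approx -116.67$)
$\frac{q{\left(\left(-1 + 1\right)^{2} \right)} \left(-479\right)}{Y} = \frac{\left(-1 + 1\right)^{2} \left(-479\right)}{- \frac{350}{3}} = 0^{2} \left(-479\right) \left(- \frac{3}{350}\right) = 0 \left(-479\right) \left(- \frac{3}{350}\right) = 0 \left(- \frac{3}{350}\right) = 0$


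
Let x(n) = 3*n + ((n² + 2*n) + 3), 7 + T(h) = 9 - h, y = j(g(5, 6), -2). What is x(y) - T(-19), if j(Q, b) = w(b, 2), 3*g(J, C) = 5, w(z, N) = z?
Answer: -24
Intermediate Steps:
g(J, C) = 5/3 (g(J, C) = (⅓)*5 = 5/3)
j(Q, b) = b
y = -2
T(h) = 2 - h (T(h) = -7 + (9 - h) = 2 - h)
x(n) = 3 + n² + 5*n (x(n) = 3*n + (3 + n² + 2*n) = 3 + n² + 5*n)
x(y) - T(-19) = (3 + (-2)² + 5*(-2)) - (2 - 1*(-19)) = (3 + 4 - 10) - (2 + 19) = -3 - 1*21 = -3 - 21 = -24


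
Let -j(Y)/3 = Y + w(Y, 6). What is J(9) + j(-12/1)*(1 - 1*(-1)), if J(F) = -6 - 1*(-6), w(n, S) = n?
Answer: 144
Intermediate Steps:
J(F) = 0 (J(F) = -6 + 6 = 0)
j(Y) = -6*Y (j(Y) = -3*(Y + Y) = -6*Y)
J(9) + j(-12/1)*(1 - 1*(-1)) = 0 + (-(-72)/1)*(1 - 1*(-1)) = 0 + (-(-72))*(1 + 1) = 0 - 6*(-12)*2 = 0 + 72*2 = 0 + 144 = 144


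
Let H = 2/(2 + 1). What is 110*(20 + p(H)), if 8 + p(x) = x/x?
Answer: 1430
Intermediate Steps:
H = 2/3 ≈ 0.66667
p(x) = -7 (p(x) = -8 + x/x = -8 + 1 = -7)
110*(20 + p(H)) = 110*(20 - 7) = 110*13 = 1430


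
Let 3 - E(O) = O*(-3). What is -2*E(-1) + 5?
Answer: 5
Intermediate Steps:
E(O) = 3 + 3*O (E(O) = 3 - O*(-3) = 3 - (-3)*O = 3 + 3*O)
-2*E(-1) + 5 = -2*(3 + 3*(-1)) + 5 = -2*(3 - 3) + 5 = -2*0 + 5 = 0 + 5 = 5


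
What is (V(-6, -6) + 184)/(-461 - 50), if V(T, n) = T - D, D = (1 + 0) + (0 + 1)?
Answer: -176/511 ≈ -0.34442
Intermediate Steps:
D = 2 (D = 1 + 1 = 2)
V(T, n) = -2 + T (V(T, n) = T - 1*2 = T - 2 = -2 + T)
(V(-6, -6) + 184)/(-461 - 50) = ((-2 - 6) + 184)/(-461 - 50) = (-8 + 184)/(-511) = 176*(-1/511) = -176/511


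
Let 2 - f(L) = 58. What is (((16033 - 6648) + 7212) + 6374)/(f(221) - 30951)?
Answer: -22971/31007 ≈ -0.74083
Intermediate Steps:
f(L) = -56 (f(L) = 2 - 1*58 = 2 - 58 = -56)
(((16033 - 6648) + 7212) + 6374)/(f(221) - 30951) = (((16033 - 6648) + 7212) + 6374)/(-56 - 30951) = ((9385 + 7212) + 6374)/(-31007) = (16597 + 6374)*(-1/31007) = 22971*(-1/31007) = -22971/31007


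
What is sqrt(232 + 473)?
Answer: sqrt(705) ≈ 26.552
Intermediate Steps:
sqrt(232 + 473) = sqrt(705)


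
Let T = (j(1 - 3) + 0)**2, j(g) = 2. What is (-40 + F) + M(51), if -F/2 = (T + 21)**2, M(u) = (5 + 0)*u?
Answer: -1035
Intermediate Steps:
T = 4 (T = (2 + 0)**2 = 2**2 = 4)
M(u) = 5*u
F = -1250 (F = -2*(4 + 21)**2 = -2*25**2 = -2*625 = -1250)
(-40 + F) + M(51) = (-40 - 1250) + 5*51 = -1290 + 255 = -1035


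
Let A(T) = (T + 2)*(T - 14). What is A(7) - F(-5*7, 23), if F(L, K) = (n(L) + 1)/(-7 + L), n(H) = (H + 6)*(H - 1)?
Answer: -1601/42 ≈ -38.119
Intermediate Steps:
n(H) = (-1 + H)*(6 + H) (n(H) = (6 + H)*(-1 + H) = (-1 + H)*(6 + H))
A(T) = (-14 + T)*(2 + T) (A(T) = (2 + T)*(-14 + T) = (-14 + T)*(2 + T))
F(L, K) = (-5 + L² + 5*L)/(-7 + L) (F(L, K) = ((-6 + L² + 5*L) + 1)/(-7 + L) = (-5 + L² + 5*L)/(-7 + L))
A(7) - F(-5*7, 23) = (-28 + 7² - 12*7) - (-5 + (-5*7)² + 5*(-5*7))/(-7 - 5*7) = (-28 + 49 - 84) - (-5 + (-35)² + 5*(-35))/(-7 - 35) = -63 - (-5 + 1225 - 175)/(-42) = -63 - (-1)*1045/42 = -63 - 1*(-1045/42) = -63 + 1045/42 = -1601/42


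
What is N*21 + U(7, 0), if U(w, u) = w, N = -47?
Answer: -980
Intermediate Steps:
N*21 + U(7, 0) = -47*21 + 7 = -987 + 7 = -980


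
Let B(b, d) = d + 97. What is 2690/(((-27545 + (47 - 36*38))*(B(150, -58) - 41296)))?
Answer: 1345/595462281 ≈ 2.2587e-6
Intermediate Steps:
B(b, d) = 97 + d
2690/(((-27545 + (47 - 36*38))*(B(150, -58) - 41296))) = 2690/(((-27545 + (47 - 36*38))*((97 - 58) - 41296))) = 2690/(((-27545 + (47 - 1368))*(39 - 41296))) = 2690/(((-27545 - 1321)*(-41257))) = 2690/((-28866*(-41257))) = 2690/1190924562 = 2690*(1/1190924562) = 1345/595462281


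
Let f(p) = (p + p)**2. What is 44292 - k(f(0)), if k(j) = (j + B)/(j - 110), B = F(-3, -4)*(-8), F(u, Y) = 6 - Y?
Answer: 487204/11 ≈ 44291.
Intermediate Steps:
f(p) = 4*p**2 (f(p) = (2*p)**2 = 4*p**2)
B = -80 (B = (6 - 1*(-4))*(-8) = (6 + 4)*(-8) = 10*(-8) = -80)
k(j) = (-80 + j)/(-110 + j) (k(j) = (j - 80)/(j - 110) = (-80 + j)/(-110 + j))
44292 - k(f(0)) = 44292 - (-80 + 4*0**2)/(-110 + 4*0**2) = 44292 - (-80 + 4*0)/(-110 + 4*0) = 44292 - (-80 + 0)/(-110 + 0) = 44292 - (-80)/(-110) = 44292 - (-1)*(-80)/110 = 44292 - 1*8/11 = 44292 - 8/11 = 487204/11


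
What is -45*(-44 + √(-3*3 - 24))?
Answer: 1980 - 45*I*√33 ≈ 1980.0 - 258.51*I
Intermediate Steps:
-45*(-44 + √(-3*3 - 24)) = -45*(-44 + √(-9 - 24)) = -45*(-44 + √(-33)) = -45*(-44 + I*√33) = 1980 - 45*I*√33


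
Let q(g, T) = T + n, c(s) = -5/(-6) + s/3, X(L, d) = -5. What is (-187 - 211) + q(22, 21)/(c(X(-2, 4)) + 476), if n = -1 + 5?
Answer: -1134548/2851 ≈ -397.95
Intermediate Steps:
n = 4
c(s) = ⅚ + s/3 (c(s) = -5*(-⅙) + s*(⅓) = ⅚ + s/3)
q(g, T) = 4 + T (q(g, T) = T + 4 = 4 + T)
(-187 - 211) + q(22, 21)/(c(X(-2, 4)) + 476) = (-187 - 211) + (4 + 21)/((⅚ + (⅓)*(-5)) + 476) = -398 + 25/((⅚ - 5/3) + 476) = -398 + 25/(-⅚ + 476) = -398 + 25/(2851/6) = -398 + 25*(6/2851) = -398 + 150/2851 = -1134548/2851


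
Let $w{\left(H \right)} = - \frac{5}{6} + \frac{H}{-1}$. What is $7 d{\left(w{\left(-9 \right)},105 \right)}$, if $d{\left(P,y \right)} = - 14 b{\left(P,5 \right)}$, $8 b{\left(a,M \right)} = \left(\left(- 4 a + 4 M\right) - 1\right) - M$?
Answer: $\frac{686}{3} \approx 228.67$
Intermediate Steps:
$w{\left(H \right)} = - \frac{5}{6} - H$ ($w{\left(H \right)} = \left(-5\right) \frac{1}{6} + H \left(-1\right) = - \frac{5}{6} - H$)
$b{\left(a,M \right)} = - \frac{1}{8} - \frac{a}{2} + \frac{3 M}{8}$ ($b{\left(a,M \right)} = \frac{\left(\left(- 4 a + 4 M\right) - 1\right) - M}{8} = \frac{\left(-1 - 4 a + 4 M\right) - M}{8} = \frac{-1 - 4 a + 3 M}{8} = - \frac{1}{8} - \frac{a}{2} + \frac{3 M}{8}$)
$d{\left(P,y \right)} = - \frac{49}{2} + 7 P$ ($d{\left(P,y \right)} = - 14 \left(- \frac{1}{8} - \frac{P}{2} + \frac{3}{8} \cdot 5\right) = - 14 \left(- \frac{1}{8} - \frac{P}{2} + \frac{15}{8}\right) = - 14 \left(\frac{7}{4} - \frac{P}{2}\right) = - \frac{49}{2} + 7 P$)
$7 d{\left(w{\left(-9 \right)},105 \right)} = 7 \left(- \frac{49}{2} + 7 \left(- \frac{5}{6} - -9\right)\right) = 7 \left(- \frac{49}{2} + 7 \left(- \frac{5}{6} + 9\right)\right) = 7 \left(- \frac{49}{2} + 7 \cdot \frac{49}{6}\right) = 7 \left(- \frac{49}{2} + \frac{343}{6}\right) = 7 \cdot \frac{98}{3} = \frac{686}{3}$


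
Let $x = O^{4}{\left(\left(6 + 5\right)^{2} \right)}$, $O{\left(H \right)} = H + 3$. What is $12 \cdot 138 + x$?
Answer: $236423032$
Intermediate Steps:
$O{\left(H \right)} = 3 + H$
$x = 236421376$ ($x = \left(3 + \left(6 + 5\right)^{2}\right)^{4} = \left(3 + 11^{2}\right)^{4} = \left(3 + 121\right)^{4} = 124^{4} = 236421376$)
$12 \cdot 138 + x = 12 \cdot 138 + 236421376 = 1656 + 236421376 = 236423032$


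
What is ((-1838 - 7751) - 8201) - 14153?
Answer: -31943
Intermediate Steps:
((-1838 - 7751) - 8201) - 14153 = (-9589 - 8201) - 14153 = -17790 - 14153 = -31943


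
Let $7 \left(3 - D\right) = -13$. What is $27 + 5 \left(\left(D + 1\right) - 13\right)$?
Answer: $- \frac{61}{7} \approx -8.7143$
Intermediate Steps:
$D = \frac{34}{7}$ ($D = 3 - - \frac{13}{7} = 3 + \frac{13}{7} = \frac{34}{7} \approx 4.8571$)
$27 + 5 \left(\left(D + 1\right) - 13\right) = 27 + 5 \left(\left(\frac{34}{7} + 1\right) - 13\right) = 27 + 5 \left(\frac{41}{7} - 13\right) = 27 + 5 \left(- \frac{50}{7}\right) = 27 - \frac{250}{7} = - \frac{61}{7}$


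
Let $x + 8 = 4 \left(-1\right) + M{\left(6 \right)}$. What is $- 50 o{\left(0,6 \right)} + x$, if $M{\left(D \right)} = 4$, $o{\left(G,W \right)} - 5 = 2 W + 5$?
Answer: $-1108$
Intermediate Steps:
$o{\left(G,W \right)} = 10 + 2 W$ ($o{\left(G,W \right)} = 5 + \left(2 W + 5\right) = 5 + \left(5 + 2 W\right) = 10 + 2 W$)
$x = -8$ ($x = -8 + \left(4 \left(-1\right) + 4\right) = -8 + \left(-4 + 4\right) = -8 + 0 = -8$)
$- 50 o{\left(0,6 \right)} + x = - 50 \left(10 + 2 \cdot 6\right) - 8 = - 50 \left(10 + 12\right) - 8 = \left(-50\right) 22 - 8 = -1100 - 8 = -1108$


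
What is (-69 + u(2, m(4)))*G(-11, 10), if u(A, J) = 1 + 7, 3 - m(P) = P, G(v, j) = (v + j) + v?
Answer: 732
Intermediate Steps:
G(v, j) = j + 2*v (G(v, j) = (j + v) + v = j + 2*v)
m(P) = 3 - P
u(A, J) = 8
(-69 + u(2, m(4)))*G(-11, 10) = (-69 + 8)*(10 + 2*(-11)) = -61*(10 - 22) = -61*(-12) = 732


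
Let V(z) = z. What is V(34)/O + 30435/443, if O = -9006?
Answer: 137041274/1994829 ≈ 68.698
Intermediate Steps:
V(34)/O + 30435/443 = 34/(-9006) + 30435/443 = 34*(-1/9006) + 30435*(1/443) = -17/4503 + 30435/443 = 137041274/1994829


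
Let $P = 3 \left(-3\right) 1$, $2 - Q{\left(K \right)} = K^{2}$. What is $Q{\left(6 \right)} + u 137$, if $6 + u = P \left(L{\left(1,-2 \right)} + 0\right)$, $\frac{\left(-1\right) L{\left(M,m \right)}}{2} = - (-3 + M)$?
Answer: $4076$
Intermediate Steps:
$L{\left(M,m \right)} = -6 + 2 M$ ($L{\left(M,m \right)} = - 2 \left(- (-3 + M)\right) = - 2 \left(3 - M\right) = -6 + 2 M$)
$Q{\left(K \right)} = 2 - K^{2}$
$P = -9$ ($P = \left(-9\right) 1 = -9$)
$u = 30$ ($u = -6 - 9 \left(\left(-6 + 2 \cdot 1\right) + 0\right) = -6 - 9 \left(\left(-6 + 2\right) + 0\right) = -6 - 9 \left(-4 + 0\right) = -6 - -36 = -6 + 36 = 30$)
$Q{\left(6 \right)} + u 137 = \left(2 - 6^{2}\right) + 30 \cdot 137 = \left(2 - 36\right) + 4110 = -34 + 4110 = 4076$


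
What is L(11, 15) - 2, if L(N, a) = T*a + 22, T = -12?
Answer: -160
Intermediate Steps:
L(N, a) = 22 - 12*a (L(N, a) = -12*a + 22 = 22 - 12*a)
L(11, 15) - 2 = (22 - 12*15) - 2 = (22 - 180) - 2 = -158 - 2 = -160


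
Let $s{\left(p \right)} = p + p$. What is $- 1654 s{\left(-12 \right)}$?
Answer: $39696$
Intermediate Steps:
$s{\left(p \right)} = 2 p$
$- 1654 s{\left(-12 \right)} = - 1654 \cdot 2 \left(-12\right) = \left(-1654\right) \left(-24\right) = 39696$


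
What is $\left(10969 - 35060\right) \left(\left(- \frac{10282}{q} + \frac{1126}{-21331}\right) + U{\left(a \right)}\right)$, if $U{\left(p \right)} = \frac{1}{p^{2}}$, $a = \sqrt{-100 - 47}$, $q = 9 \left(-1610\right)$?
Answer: $- \frac{16940174759492}{1081801665} \approx -15659.0$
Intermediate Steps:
$q = -14490$
$a = 7 i \sqrt{3}$ ($a = \sqrt{-147} = 7 i \sqrt{3} \approx 12.124 i$)
$U{\left(p \right)} = \frac{1}{p^{2}}$
$\left(10969 - 35060\right) \left(\left(- \frac{10282}{q} + \frac{1126}{-21331}\right) + U{\left(a \right)}\right) = \left(10969 - 35060\right) \left(\left(- \frac{10282}{-14490} + \frac{1126}{-21331}\right) + \frac{1}{-147}\right) = - 24091 \left(\left(\left(-10282\right) \left(- \frac{1}{14490}\right) + 1126 \left(- \frac{1}{21331}\right)\right) - \frac{1}{147}\right) = - 24091 \left(\left(\frac{5141}{7245} - \frac{1126}{21331}\right) - \frac{1}{147}\right) = - 24091 \left(\frac{101504801}{154543095} - \frac{1}{147}\right) = \left(-24091\right) \frac{703174412}{1081801665} = - \frac{16940174759492}{1081801665}$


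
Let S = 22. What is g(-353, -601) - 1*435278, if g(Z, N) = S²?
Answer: -434794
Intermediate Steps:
g(Z, N) = 484 (g(Z, N) = 22² = 484)
g(-353, -601) - 1*435278 = 484 - 1*435278 = 484 - 435278 = -434794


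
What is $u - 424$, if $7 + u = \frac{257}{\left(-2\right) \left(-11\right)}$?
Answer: $- \frac{9225}{22} \approx -419.32$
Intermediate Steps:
$u = \frac{103}{22}$ ($u = -7 + \frac{257}{\left(-2\right) \left(-11\right)} = -7 + \frac{257}{22} = \frac{103}{22} \approx 4.6818$)
$u - 424 = \frac{103}{22} - 424 = - \frac{9225}{22}$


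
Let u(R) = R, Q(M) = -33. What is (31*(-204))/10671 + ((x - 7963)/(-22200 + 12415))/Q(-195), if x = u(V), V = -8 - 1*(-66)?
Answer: -47253455/76571539 ≈ -0.61712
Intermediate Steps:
V = 58 (V = -8 + 66 = 58)
x = 58
(31*(-204))/10671 + ((x - 7963)/(-22200 + 12415))/Q(-195) = (31*(-204))/10671 + ((58 - 7963)/(-22200 + 12415))/(-33) = -6324*1/10671 - 7905/(-9785)*(-1/33) = -2108/3557 - 7905*(-1/9785)*(-1/33) = -2108/3557 + (1581/1957)*(-1/33) = -2108/3557 - 527/21527 = -47253455/76571539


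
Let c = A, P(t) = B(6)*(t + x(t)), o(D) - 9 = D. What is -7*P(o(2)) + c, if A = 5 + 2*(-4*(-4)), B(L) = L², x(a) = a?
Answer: -5507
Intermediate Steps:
o(D) = 9 + D
P(t) = 72*t (P(t) = 6²*(t + t) = 36*(2*t) = 72*t)
A = 37 (A = 5 + 2*16 = 5 + 32 = 37)
c = 37
-7*P(o(2)) + c = -504*(9 + 2) + 37 = -504*11 + 37 = -7*792 + 37 = -5544 + 37 = -5507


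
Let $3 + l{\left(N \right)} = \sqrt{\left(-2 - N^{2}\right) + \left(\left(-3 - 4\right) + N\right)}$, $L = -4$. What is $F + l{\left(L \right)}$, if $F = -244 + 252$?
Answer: $5 + i \sqrt{29} \approx 5.0 + 5.3852 i$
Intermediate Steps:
$F = 8$
$l{\left(N \right)} = -3 + \sqrt{-9 + N - N^{2}}$ ($l{\left(N \right)} = -3 + \sqrt{\left(-2 - N^{2}\right) + \left(\left(-3 - 4\right) + N\right)} = -3 + \sqrt{\left(-2 - N^{2}\right) + \left(-7 + N\right)} = -3 + \sqrt{-9 + N - N^{2}}$)
$F + l{\left(L \right)} = 8 - \left(3 - \sqrt{-9 - 4 - \left(-4\right)^{2}}\right) = 8 - \left(3 - \sqrt{-9 - 4 - 16}\right) = 8 - \left(3 - \sqrt{-29}\right) = 8 - \left(3 - i \sqrt{29}\right) = 5 + i \sqrt{29}$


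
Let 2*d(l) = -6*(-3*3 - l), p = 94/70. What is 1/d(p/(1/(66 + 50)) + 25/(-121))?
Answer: 4235/2090796 ≈ 0.0020255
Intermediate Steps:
p = 47/35 (p = 94*(1/70) = 47/35 ≈ 1.3429)
d(l) = 27 + 3*l (d(l) = (-6*(-3*3 - l))/2 = (-6*(-9 - l))/2 = (54 + 6*l)/2 = 27 + 3*l)
1/d(p/(1/(66 + 50)) + 25/(-121)) = 1/(27 + 3*(47/(35*(1/(66 + 50))) + 25/(-121))) = 1/(27 + 3*(47/(35*(1/116)) + 25*(-1/121))) = 1/(27 + 3*(47/(35*(1/116)) - 25/121)) = 1/(27 + 3*((47/35)*116 - 25/121)) = 1/(27 + 3*(5452/35 - 25/121)) = 1/(27 + 3*(658817/4235)) = 1/(27 + 1976451/4235) = 1/(2090796/4235) = 4235/2090796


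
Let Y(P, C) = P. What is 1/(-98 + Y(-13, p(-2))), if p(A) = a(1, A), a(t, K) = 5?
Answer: -1/111 ≈ -0.0090090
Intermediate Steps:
p(A) = 5
1/(-98 + Y(-13, p(-2))) = 1/(-98 - 13) = 1/(-111) = -1/111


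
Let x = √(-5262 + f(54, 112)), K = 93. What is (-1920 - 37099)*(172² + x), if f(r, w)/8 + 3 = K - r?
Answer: -1154338096 - 39019*I*√4974 ≈ -1.1543e+9 - 2.7519e+6*I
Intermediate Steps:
f(r, w) = 720 - 8*r (f(r, w) = -24 + 8*(93 - r) = -24 + (744 - 8*r) = 720 - 8*r)
x = I*√4974 (x = √(-5262 + (720 - 8*54)) = √(-5262 + (720 - 432)) = √(-5262 + 288) = √(-4974) = I*√4974 ≈ 70.527*I)
(-1920 - 37099)*(172² + x) = (-1920 - 37099)*(172² + I*√4974) = -39019*(29584 + I*√4974) = -1154338096 - 39019*I*√4974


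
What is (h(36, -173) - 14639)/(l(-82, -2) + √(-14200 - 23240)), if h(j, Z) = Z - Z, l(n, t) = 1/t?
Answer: 29278/149761 + 1405344*I*√65/149761 ≈ 0.1955 + 75.656*I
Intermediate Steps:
h(j, Z) = 0
(h(36, -173) - 14639)/(l(-82, -2) + √(-14200 - 23240)) = (0 - 14639)/(1/(-2) + √(-14200 - 23240)) = -14639/(-½ + √(-37440)) = -14639/(-½ + 24*I*√65)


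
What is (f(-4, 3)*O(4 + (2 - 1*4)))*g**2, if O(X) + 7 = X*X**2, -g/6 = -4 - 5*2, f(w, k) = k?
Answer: 21168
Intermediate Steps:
g = 84 (g = -6*(-4 - 5*2) = -6*(-4 - 10) = -6*(-14) = 84)
O(X) = -7 + X**3 (O(X) = -7 + X*X**2 = -7 + X**3)
(f(-4, 3)*O(4 + (2 - 1*4)))*g**2 = (3*(-7 + (4 + (2 - 1*4))**3))*84**2 = (3*(-7 + (4 + (2 - 4))**3))*7056 = (3*(-7 + (4 - 2)**3))*7056 = (3*(-7 + 2**3))*7056 = (3*(-7 + 8))*7056 = (3*1)*7056 = 3*7056 = 21168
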